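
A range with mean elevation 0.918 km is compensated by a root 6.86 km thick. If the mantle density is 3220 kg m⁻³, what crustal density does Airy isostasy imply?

ρ_c h = (ρ_m − ρ_c) r → ρ_c (h + r) = ρ_m r → ρ_c = ρ_m r / (h + r).
ρ_c = 3220 × 6.86 km / (0.918 km + 6.86 km) = 2840 kg m⁻³.

2840 kg m⁻³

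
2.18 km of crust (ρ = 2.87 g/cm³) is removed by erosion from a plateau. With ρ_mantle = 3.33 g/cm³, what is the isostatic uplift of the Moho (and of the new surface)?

Unloading: uplift u = e ρ_c/ρ_m = 2.18 km × 2.87/3.33 = 1.88 km.

1.88 km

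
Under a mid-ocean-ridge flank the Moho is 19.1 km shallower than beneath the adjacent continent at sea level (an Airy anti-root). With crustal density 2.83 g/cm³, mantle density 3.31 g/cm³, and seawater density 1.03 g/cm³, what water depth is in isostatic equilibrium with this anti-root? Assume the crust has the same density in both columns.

Replacing a thickness d of crust by seawater at the top must be balanced by replacing crust with mantle at the base: d (ρ_c − ρ_w) = a (ρ_m − ρ_c).
d = a (ρ_m − ρ_c)/(ρ_c − ρ_w) = 19.1 km × 0.48/1.8 = 5.09 km.

5.09 km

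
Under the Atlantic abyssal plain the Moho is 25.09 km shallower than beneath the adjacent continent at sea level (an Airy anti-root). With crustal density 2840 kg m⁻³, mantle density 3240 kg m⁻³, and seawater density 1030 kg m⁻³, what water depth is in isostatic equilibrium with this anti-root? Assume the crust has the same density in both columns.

Replacing a thickness d of crust by seawater at the top must be balanced by replacing crust with mantle at the base: d (ρ_c − ρ_w) = a (ρ_m − ρ_c).
d = a (ρ_m − ρ_c)/(ρ_c − ρ_w) = 25.09 km × 400/1810 = 5.54 km.

5.54 km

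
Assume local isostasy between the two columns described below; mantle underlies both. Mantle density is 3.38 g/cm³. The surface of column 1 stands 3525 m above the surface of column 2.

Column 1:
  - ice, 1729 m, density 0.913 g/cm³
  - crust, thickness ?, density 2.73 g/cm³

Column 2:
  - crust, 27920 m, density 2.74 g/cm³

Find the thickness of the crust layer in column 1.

39300 m

Take the compensation level at the base of the deeper column (depth z_c below the surface of column 1) and equate Σ ρ_i t_i down to z_c; mantle fills any gap and the z_c terms cancel.
Column 1: 1729×0.913 + x×2.73 + (z_c − 1729 − x)×3.38
Column 2: 3525×0 + 27920×2.74 + (z_c − 3525 − 27920)×3.38
The z_c×3.38 term appears on both sides and cancels. Collect the known terms of each column as K = Σ(ρt)_known − 3.38 × (depth of known layers): K_1 = 1578.577 − 3.38×1729 = −4265.443; K_2 = 76500.8 − 3.38×(3525 + 27920) = −29783.3.
Balance: K_1 − x×(3.38 − 2.73) = K_2, so x = (K_1 − K_2)/(3.38 − 2.73) = 25517.9/0.65 = 39300 m.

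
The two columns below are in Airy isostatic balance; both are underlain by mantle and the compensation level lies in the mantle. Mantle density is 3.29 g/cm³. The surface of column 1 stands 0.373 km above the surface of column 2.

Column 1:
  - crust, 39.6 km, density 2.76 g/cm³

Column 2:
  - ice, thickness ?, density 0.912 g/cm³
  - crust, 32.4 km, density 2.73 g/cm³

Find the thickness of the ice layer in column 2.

Take the compensation level at the base of the deeper column (depth z_c below the surface of column 1) and equate Σ ρ_i t_i down to z_c; mantle fills any gap and the z_c terms cancel.
Column 1: 39.6×2.76 + (z_c − 39.6)×3.29
Column 2: 0.373×0 + x×0.912 + 32.4×2.73 + (z_c − 0.373 − 32.4 − x)×3.29
The z_c×3.29 term appears on both sides and cancels. Collect the known terms of each column as K = Σ(ρt)_known − 3.29 × (depth of known layers): K_1 = 109.296 − 3.29×39.6 = −20.988; K_2 = 88.452 − 3.29×(0.373 + 32.4) = −19.37117.
Balance: K_1 = K_2 − x×(3.29 − 0.912), so x = (K_2 − K_1)/(3.29 − 0.912) = 1.61683/2.378 = 0.68 km.

0.68 km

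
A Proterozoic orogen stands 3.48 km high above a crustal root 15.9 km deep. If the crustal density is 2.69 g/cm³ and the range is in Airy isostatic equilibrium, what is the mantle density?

3.28 g/cm³

Airy balance: ρ_c h = (ρ_m − ρ_c) r → ρ_m = ρ_c (1 + h/r).
ρ_m = 2.69 × (1 + 3.48 km/15.9 km) = 3.28 g/cm³.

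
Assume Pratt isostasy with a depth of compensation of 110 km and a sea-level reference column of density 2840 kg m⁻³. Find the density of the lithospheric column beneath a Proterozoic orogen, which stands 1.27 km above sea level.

2810 kg m⁻³

Pratt balance: ρ_ref D = ρ (D + h).
ρ = ρ_ref D/(D + h) = 2840 × 110 km/(110 km + 1.27 km) = 2810 kg m⁻³.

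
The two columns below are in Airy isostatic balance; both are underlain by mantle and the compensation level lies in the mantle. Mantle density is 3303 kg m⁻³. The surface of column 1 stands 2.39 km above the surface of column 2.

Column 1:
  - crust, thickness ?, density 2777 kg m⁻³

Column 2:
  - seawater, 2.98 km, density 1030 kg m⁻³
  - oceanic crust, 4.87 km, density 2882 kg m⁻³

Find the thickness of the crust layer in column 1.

Take the compensation level at the base of the deeper column (depth z_c below the surface of column 1) and equate Σ ρ_i t_i down to z_c; mantle fills any gap and the z_c terms cancel.
Column 1: x×2777 + (z_c − 0 − x)×3303
Column 2: 2.39×0 + 2.98×1030 + 4.87×2882 + (z_c − 2.39 − 7.85)×3303
The z_c×3303 term appears on both sides and cancels. Collect the known terms of each column as K = Σ(ρt)_known − 3303 × (depth of known layers): K_1 = 0 − 3303×0 = 0; K_2 = 17104.74 − 3303×(2.39 + 7.85) = −16717.98.
Balance: K_1 − x×(3303 − 2777) = K_2, so x = (K_1 − K_2)/(3303 − 2777) = 16718/526 = 31.8 km.

31.8 km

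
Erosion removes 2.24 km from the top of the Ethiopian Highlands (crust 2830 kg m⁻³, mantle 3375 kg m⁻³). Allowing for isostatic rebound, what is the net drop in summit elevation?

Rebound u = e ρ_c/ρ_m = 2.24 km × 2830/3375 = 1.878 km.
Net surface drop = e − u = 2.24 km − 1.878 km = e (ρ_m − ρ_c)/ρ_m = 0.362 km.

0.362 km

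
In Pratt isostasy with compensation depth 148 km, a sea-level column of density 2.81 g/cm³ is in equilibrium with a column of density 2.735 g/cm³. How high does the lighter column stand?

ρ_ref D = ρ (D + h) → h = D (ρ_ref − ρ)/ρ.
h = 148 km × (2.81 − 2.735)/2.735 = 4.06 km.

4.06 km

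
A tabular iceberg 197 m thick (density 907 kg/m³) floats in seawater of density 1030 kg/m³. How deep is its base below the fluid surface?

173 m

Draft d = t ρ_obj/ρ_fluid = 197 m × 907/1030 = 173 m.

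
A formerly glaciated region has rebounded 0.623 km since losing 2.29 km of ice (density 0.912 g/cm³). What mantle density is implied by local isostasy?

ρ_m = ρ_ice t / u = 0.912 × 2.29 km/0.623 km = 3.35 g/cm³.

3.35 g/cm³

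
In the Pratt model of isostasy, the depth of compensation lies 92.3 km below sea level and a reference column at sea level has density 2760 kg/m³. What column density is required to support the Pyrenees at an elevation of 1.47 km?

2720 kg/m³

Pratt balance: ρ_ref D = ρ (D + h).
ρ = ρ_ref D/(D + h) = 2760 × 92.3 km/(92.3 km + 1.47 km) = 2720 kg/m³.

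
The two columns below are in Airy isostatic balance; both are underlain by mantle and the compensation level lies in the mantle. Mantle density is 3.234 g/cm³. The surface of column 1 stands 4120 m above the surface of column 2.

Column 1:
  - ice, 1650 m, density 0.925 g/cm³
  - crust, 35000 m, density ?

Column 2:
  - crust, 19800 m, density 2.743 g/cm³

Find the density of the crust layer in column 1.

Take the compensation level at the base of the deeper column (depth z_c below the surface of column 1) and equate Σ ρ_i t_i down to z_c; mantle fills any gap and the z_c terms cancel.
Column 1: 1650×0.925 + 35000×ρ + (z_c − 36650)×3.234
Column 2: 4120×0 + 19800×2.743 + (z_c − 4120 − 19800)×3.234
The z_c×3.234 term appears on both sides and cancels. Collect the known terms of each column as K = Σ(ρt)_known − 3.234 × (depth of known layers): K_1 = 1526.25 − 3.234×36650 = −116999.85; K_2 = 54311.4 − 3.234×(4120 + 19800) = −23045.88.
Balance: K_1 + 35000×ρ = K_2, so ρ = (K_2 − K_1)/35000 = 93954/35000 = 2.68 g/cm³.

2.68 g/cm³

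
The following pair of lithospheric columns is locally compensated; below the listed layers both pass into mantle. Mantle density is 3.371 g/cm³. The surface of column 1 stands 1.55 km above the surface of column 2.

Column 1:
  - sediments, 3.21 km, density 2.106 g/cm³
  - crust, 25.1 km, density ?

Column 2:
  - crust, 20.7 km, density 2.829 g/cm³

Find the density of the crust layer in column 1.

2.88 g/cm³

Take the compensation level at the base of the deeper column (depth z_c below the surface of column 1) and equate Σ ρ_i t_i down to z_c; mantle fills any gap and the z_c terms cancel.
Column 1: 3.21×2.106 + 25.1×ρ + (z_c − 28.31)×3.371
Column 2: 1.55×0 + 20.7×2.829 + (z_c − 1.55 − 20.7)×3.371
The z_c×3.371 term appears on both sides and cancels. Collect the known terms of each column as K = Σ(ρt)_known − 3.371 × (depth of known layers): K_1 = 6.76026 − 3.371×28.31 = −88.67275; K_2 = 58.5603 − 3.371×(1.55 + 20.7) = −16.44445.
Balance: K_1 + 25.1×ρ = K_2, so ρ = (K_2 − K_1)/25.1 = 72.2283/25.1 = 2.88 g/cm³.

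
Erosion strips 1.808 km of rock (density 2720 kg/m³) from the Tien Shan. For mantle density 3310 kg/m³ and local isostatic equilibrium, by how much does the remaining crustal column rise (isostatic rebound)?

Unloading: uplift u = e ρ_c/ρ_m = 1.808 km × 2720/3310 = 1.49 km.

1.49 km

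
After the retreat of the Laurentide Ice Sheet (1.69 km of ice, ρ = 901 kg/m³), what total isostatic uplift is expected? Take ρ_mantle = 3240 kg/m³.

Removing the load lets mantle flow back in; uplift u satisfies ρ_ice t = ρ_m u.
u = t ρ_ice/ρ_m = 1.69 km × 901/3240 = 0.47 km.

0.47 km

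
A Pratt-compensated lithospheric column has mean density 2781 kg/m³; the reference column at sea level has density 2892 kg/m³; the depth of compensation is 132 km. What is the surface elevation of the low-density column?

5.27 km

ρ_ref D = ρ (D + h) → h = D (ρ_ref − ρ)/ρ.
h = 132 km × (2892 − 2781)/2781 = 5.27 km.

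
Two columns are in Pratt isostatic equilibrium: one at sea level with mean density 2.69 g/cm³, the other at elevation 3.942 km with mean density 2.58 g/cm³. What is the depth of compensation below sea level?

92.5 km

ρ_ref D = ρ (D + h) → D (ρ_ref − ρ) = ρ h.
D = ρ h/(ρ_ref − ρ) = 2.58 × 3.942 km/(2.69 − 2.58) = 92.5 km.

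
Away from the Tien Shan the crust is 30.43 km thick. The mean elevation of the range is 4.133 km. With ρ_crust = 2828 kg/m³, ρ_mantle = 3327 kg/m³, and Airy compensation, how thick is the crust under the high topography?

58 km

Root depth r = h ρ_c / (ρ_m − ρ_c) = 4.133 km × 2828 / 499 = 23.42 km.
Total thickness = T + h + r = 30.43 km + 4.133 km + 23.42 km = 58 km.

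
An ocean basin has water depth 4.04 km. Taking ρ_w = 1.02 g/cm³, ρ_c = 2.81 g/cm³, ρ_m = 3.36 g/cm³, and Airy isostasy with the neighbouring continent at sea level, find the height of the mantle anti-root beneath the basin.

13.1 km

Balancing pressure at the compensation depth: replacing crust with seawater at the top is compensated by replacing crust with mantle at the base: d (ρ_c − ρ_w) = a (ρ_m − ρ_c).
a = d (ρ_c − ρ_w)/(ρ_m − ρ_c) = 4.04 km × 1.79/0.55 = 13.1 km.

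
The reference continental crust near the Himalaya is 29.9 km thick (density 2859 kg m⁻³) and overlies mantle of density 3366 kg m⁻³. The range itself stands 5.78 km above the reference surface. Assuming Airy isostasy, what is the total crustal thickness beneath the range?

Root depth r = h ρ_c / (ρ_m − ρ_c) = 5.78 km × 2859 / 507 = 32.59 km.
Total thickness = T + h + r = 29.9 km + 5.78 km + 32.59 km = 68.3 km.

68.3 km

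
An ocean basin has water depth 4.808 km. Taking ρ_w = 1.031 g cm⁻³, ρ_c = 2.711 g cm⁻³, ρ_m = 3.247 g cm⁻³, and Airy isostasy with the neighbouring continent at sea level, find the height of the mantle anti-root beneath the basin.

For local isostatic compensation: replacing crust with seawater at the top is compensated by replacing crust with mantle at the base: d (ρ_c − ρ_w) = a (ρ_m − ρ_c).
a = d (ρ_c − ρ_w)/(ρ_m − ρ_c) = 4.808 km × 1.68/0.536 = 15.1 km.

15.1 km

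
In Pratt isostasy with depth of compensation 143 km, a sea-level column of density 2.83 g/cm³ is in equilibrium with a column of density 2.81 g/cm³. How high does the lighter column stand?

1.02 km

ρ_ref D = ρ (D + h) → h = D (ρ_ref − ρ)/ρ.
h = 143 km × (2.83 − 2.81)/2.81 = 1.02 km.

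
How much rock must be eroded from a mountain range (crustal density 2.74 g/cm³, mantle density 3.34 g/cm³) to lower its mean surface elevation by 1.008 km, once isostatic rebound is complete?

5.61 km

Net drop Δ = e − u = e − e ρ_c/ρ_m = e (ρ_m − ρ_c)/ρ_m.
e = Δ ρ_m/(ρ_m − ρ_c) = 1.008 km × 3.34/0.6 = 5.61 km.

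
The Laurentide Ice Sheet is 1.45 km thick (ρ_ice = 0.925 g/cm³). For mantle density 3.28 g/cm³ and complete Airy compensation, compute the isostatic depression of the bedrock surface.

For local isostatic compensation: the ice load ρ_ice t is balanced by mantle displaced below, ρ_m s.
s = t ρ_ice / ρ_m = 1.45 km × 0.925/3.28 = 0.409 km.

0.409 km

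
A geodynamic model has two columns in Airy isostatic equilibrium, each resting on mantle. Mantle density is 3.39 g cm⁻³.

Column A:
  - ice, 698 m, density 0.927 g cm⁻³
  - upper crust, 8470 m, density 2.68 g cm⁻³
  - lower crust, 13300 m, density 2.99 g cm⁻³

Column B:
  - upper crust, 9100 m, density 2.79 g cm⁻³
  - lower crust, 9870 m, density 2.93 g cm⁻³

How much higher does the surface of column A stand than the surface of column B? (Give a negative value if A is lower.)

For any compensation level in the mantle, the mantle terms cancel and isostasy reduces to e = (Σt_A − Σt_B) − (Σ(ρt)_A − Σ(ρt)_B) / ρ_m.
Σt_A = 22468 m; Σt_B = 18970 m; Σ(ρt)_A = 63113.646; Σ(ρt)_B = 54308.1 (in m·g cm⁻³).
e = (22468 − 18970) − (63113.646 − 54308.1) / 3.39 = 900 m.

900 m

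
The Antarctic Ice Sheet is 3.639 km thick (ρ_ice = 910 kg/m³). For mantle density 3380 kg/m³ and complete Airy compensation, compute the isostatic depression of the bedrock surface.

Isostatic balance requires: the ice load ρ_ice t is balanced by mantle displaced below, ρ_m s.
s = t ρ_ice / ρ_m = 3.639 km × 910/3380 = 0.98 km.

0.98 km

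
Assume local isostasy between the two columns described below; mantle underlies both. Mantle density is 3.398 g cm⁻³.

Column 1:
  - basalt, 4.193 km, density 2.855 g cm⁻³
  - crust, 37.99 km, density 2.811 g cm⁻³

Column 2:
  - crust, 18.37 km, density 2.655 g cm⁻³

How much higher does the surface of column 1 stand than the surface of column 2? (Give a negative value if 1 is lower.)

For any compensation level in the mantle, the mantle terms cancel and isostasy reduces to e = (Σt_1 − Σt_2) − (Σ(ρt)_1 − Σ(ρt)_2) / ρ_m.
Σt_1 = 42.183 km; Σt_2 = 18.37 km; Σ(ρt)_1 = 118.760905; Σ(ρt)_2 = 48.77235 (in km·g cm⁻³).
e = (42.183 − 18.37) − (118.760905 − 48.77235) / 3.398 = 3.22 km.

3.22 km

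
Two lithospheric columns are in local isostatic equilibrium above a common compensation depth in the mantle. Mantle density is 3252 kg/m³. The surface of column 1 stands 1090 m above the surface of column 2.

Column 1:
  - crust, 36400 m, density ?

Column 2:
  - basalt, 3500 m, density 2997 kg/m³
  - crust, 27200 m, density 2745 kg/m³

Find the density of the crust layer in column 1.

2750 kg/m³

Take the compensation level at the base of the deeper column (depth z_c below the surface of column 1) and equate Σ ρ_i t_i down to z_c; mantle fills any gap and the z_c terms cancel.
Column 1: 36400×ρ + (z_c − 36400)×3252
Column 2: 1090×0 + 3500×2997 + 27200×2745 + (z_c − 1090 − 30700)×3252
The z_c×3252 term appears on both sides and cancels. Collect the known terms of each column as K = Σ(ρt)_known − 3252 × (depth of known layers): K_1 = 0 − 3252×36400 = −118372800; K_2 = 85153500 − 3252×(1090 + 30700) = −18227580.
Balance: K_1 + 36400×ρ = K_2, so ρ = (K_2 − K_1)/36400 = 100145000/36400 = 2750 kg/m³.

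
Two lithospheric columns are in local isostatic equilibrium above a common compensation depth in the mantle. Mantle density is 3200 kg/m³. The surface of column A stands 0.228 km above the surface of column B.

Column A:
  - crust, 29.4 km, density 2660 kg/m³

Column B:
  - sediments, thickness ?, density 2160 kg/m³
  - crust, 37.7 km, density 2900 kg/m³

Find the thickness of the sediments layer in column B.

Take the compensation level at the base of the deeper column (depth z_c below the surface of column A) and equate Σ ρ_i t_i down to z_c; mantle fills any gap and the z_c terms cancel.
Column A: 29.4×2660 + (z_c − 29.4)×3200
Column B: 0.228×0 + x×2160 + 37.7×2900 + (z_c − 0.228 − 37.7 − x)×3200
The z_c×3200 term appears on both sides and cancels. Collect the known terms of each column as K = Σ(ρt)_known − 3200 × (depth of known layers): K_A = 78204 − 3200×29.4 = −15876; K_B = 109330 − 3200×(0.228 + 37.7) = −12039.6.
Balance: K_A = K_B − x×(3200 − 2160), so x = (K_B − K_A)/(3200 − 2160) = 3836.4/1040 = 3.69 km.

3.69 km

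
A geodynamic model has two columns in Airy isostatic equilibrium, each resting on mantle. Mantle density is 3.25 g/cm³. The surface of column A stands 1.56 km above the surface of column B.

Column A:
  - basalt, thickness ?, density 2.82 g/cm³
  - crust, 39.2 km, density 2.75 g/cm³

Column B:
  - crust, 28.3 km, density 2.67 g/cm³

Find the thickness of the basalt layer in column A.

4.38 km

Take the compensation level at the base of the deeper column (depth z_c below the surface of column A) and equate Σ ρ_i t_i down to z_c; mantle fills any gap and the z_c terms cancel.
Column A: x×2.82 + 39.2×2.75 + (z_c − 39.2 − x)×3.25
Column B: 1.56×0 + 28.3×2.67 + (z_c − 1.56 − 28.3)×3.25
The z_c×3.25 term appears on both sides and cancels. Collect the known terms of each column as K = Σ(ρt)_known − 3.25 × (depth of known layers): K_A = 107.8 − 3.25×39.2 = −19.6; K_B = 75.561 − 3.25×(1.56 + 28.3) = −21.484.
Balance: K_A − x×(3.25 − 2.82) = K_B, so x = (K_A − K_B)/(3.25 − 2.82) = 1.884/0.43 = 4.38 km.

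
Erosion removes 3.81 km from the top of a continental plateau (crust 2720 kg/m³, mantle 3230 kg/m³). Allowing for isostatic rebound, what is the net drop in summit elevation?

Rebound u = e ρ_c/ρ_m = 3.81 km × 2720/3230 = 3.208 km.
Net surface drop = e − u = 3.81 km − 3.208 km = e (ρ_m − ρ_c)/ρ_m = 0.602 km.

0.602 km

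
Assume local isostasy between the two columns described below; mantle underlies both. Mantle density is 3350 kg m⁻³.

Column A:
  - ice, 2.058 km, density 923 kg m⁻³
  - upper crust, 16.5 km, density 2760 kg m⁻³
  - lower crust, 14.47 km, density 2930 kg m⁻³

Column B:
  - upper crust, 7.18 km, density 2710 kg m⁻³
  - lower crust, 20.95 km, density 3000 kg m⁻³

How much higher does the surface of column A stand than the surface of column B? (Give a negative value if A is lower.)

2.65 km

For any compensation level in the mantle, the mantle terms cancel and isostasy reduces to e = (Σt_A − Σt_B) − (Σ(ρt)_A − Σ(ρt)_B) / ρ_m.
Σt_A = 33.028 km; Σt_B = 28.13 km; Σ(ρt)_A = 89836.634; Σ(ρt)_B = 82307.8 (in km·kg m⁻³).
e = (33.028 − 28.13) − (89836.634 − 82307.8) / 3350 = 2.65 km.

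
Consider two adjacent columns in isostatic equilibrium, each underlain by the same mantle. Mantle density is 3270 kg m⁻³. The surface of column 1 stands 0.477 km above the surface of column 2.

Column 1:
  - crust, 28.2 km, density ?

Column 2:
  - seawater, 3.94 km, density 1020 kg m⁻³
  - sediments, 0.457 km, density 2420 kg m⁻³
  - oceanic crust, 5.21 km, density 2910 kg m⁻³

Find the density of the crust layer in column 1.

2820 kg m⁻³

Take the compensation level at the base of the deeper column (depth z_c below the surface of column 1) and equate Σ ρ_i t_i down to z_c; mantle fills any gap and the z_c terms cancel.
Column 1: 28.2×ρ + (z_c − 28.2)×3270
Column 2: 0.477×0 + 3.94×1020 + 0.457×2420 + 5.21×2910 + (z_c − 0.477 − 9.607)×3270
The z_c×3270 term appears on both sides and cancels. Collect the known terms of each column as K = Σ(ρt)_known − 3270 × (depth of known layers): K_1 = 0 − 3270×28.2 = −92214; K_2 = 20285.84 − 3270×(0.477 + 9.607) = −12688.84.
Balance: K_1 + 28.2×ρ = K_2, so ρ = (K_2 − K_1)/28.2 = 79525.2/28.2 = 2820 kg m⁻³.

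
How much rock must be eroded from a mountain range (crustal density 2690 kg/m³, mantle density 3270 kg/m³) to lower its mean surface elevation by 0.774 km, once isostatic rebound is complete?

4.36 km

Net drop Δ = e − u = e − e ρ_c/ρ_m = e (ρ_m − ρ_c)/ρ_m.
e = Δ ρ_m/(ρ_m − ρ_c) = 0.774 km × 3270/580 = 4.36 km.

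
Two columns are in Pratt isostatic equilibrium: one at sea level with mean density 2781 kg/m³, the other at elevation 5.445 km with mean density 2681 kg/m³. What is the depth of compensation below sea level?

ρ_ref D = ρ (D + h) → D (ρ_ref − ρ) = ρ h.
D = ρ h/(ρ_ref − ρ) = 2681 × 5.445 km/(2781 − 2681) = 146 km.

146 km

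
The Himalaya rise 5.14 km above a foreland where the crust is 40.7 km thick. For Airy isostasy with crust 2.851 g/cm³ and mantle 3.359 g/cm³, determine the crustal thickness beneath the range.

74.7 km

Root depth r = h ρ_c / (ρ_m − ρ_c) = 5.14 km × 2.851 / 0.508 = 28.85 km.
Total thickness = T + h + r = 40.7 km + 5.14 km + 28.85 km = 74.7 km.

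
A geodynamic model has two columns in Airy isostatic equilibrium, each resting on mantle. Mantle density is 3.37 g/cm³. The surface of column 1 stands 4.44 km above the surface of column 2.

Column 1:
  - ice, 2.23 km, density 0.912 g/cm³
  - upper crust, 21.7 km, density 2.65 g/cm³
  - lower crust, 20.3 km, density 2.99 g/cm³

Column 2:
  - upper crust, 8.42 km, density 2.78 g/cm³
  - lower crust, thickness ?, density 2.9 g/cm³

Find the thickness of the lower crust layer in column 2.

18.9 km

Take the compensation level at the base of the deeper column (depth z_c below the surface of column 1) and equate Σ ρ_i t_i down to z_c; mantle fills any gap and the z_c terms cancel.
Column 1: 2.23×0.912 + 21.7×2.65 + 20.3×2.99 + (z_c − 44.23)×3.37
Column 2: 4.44×0 + 8.42×2.78 + x×2.9 + (z_c − 4.44 − 8.42 − x)×3.37
The z_c×3.37 term appears on both sides and cancels. Collect the known terms of each column as K = Σ(ρt)_known − 3.37 × (depth of known layers): K_1 = 120.23576 − 3.37×44.23 = −28.81934; K_2 = 23.4076 − 3.37×(4.44 + 8.42) = −19.9306.
Balance: K_1 = K_2 − x×(3.37 − 2.9), so x = (K_2 − K_1)/(3.37 − 2.9) = 8.88874/0.47 = 18.9 km.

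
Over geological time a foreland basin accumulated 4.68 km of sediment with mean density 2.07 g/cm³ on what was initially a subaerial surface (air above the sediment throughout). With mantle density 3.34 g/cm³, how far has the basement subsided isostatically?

Subaerial load: s = t ρ_sed / ρ_m = 4.68 km × 2.07/3.34 = 2.9 km.

2.9 km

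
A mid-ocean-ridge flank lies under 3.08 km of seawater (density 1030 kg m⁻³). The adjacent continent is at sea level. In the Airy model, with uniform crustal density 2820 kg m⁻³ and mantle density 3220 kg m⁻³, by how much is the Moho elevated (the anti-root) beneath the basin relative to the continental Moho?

13.8 km

For local isostatic compensation: replacing crust with seawater at the top is compensated by replacing crust with mantle at the base: d (ρ_c − ρ_w) = a (ρ_m − ρ_c).
a = d (ρ_c − ρ_w)/(ρ_m − ρ_c) = 3.08 km × 1790/400 = 13.8 km.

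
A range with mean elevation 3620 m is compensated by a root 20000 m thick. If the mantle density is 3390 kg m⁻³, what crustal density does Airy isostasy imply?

2870 kg m⁻³

ρ_c h = (ρ_m − ρ_c) r → ρ_c (h + r) = ρ_m r → ρ_c = ρ_m r / (h + r).
ρ_c = 3390 × 20000 m / (3620 m + 20000 m) = 2870 kg m⁻³.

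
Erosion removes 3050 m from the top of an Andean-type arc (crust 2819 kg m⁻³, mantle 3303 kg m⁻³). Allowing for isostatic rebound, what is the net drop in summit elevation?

Rebound u = e ρ_c/ρ_m = 3050 m × 2819/3303 = 2603 m.
Net surface drop = e − u = 3050 m − 2603 m = e (ρ_m − ρ_c)/ρ_m = 447 m.

447 m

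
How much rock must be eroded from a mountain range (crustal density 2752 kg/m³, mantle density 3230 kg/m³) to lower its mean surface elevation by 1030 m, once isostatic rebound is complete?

6960 m

Net drop Δ = e − u = e − e ρ_c/ρ_m = e (ρ_m − ρ_c)/ρ_m.
e = Δ ρ_m/(ρ_m − ρ_c) = 1030 m × 3230/478 = 6960 m.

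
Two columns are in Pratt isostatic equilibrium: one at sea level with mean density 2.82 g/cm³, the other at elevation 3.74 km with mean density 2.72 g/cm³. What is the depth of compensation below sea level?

ρ_ref D = ρ (D + h) → D (ρ_ref − ρ) = ρ h.
D = ρ h/(ρ_ref − ρ) = 2.72 × 3.74 km/(2.82 − 2.72) = 102 km.

102 km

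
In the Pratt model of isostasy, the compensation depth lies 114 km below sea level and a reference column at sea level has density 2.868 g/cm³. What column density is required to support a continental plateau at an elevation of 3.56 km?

Pratt balance: ρ_ref D = ρ (D + h).
ρ = ρ_ref D/(D + h) = 2.868 × 114 km/(114 km + 3.56 km) = 2.78 g/cm³.

2.78 g/cm³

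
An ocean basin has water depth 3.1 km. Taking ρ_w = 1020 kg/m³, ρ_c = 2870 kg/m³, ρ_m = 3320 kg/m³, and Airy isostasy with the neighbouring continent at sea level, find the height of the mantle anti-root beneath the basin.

12.7 km

By Archimedes' principle applied to the lithosphere: replacing crust with seawater at the top is compensated by replacing crust with mantle at the base: d (ρ_c − ρ_w) = a (ρ_m − ρ_c).
a = d (ρ_c − ρ_w)/(ρ_m − ρ_c) = 3.1 km × 1850/450 = 12.7 km.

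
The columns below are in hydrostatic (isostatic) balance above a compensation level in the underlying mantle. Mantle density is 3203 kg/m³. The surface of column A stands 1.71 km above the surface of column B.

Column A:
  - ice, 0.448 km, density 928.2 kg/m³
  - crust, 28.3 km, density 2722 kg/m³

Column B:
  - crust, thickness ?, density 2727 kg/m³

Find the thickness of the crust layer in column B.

19.2 km

Take the compensation level at the base of the deeper column (depth z_c below the surface of column A) and equate Σ ρ_i t_i down to z_c; mantle fills any gap and the z_c terms cancel.
Column A: 0.448×928.2 + 28.3×2722 + (z_c − 28.748)×3203
Column B: 1.71×0 + x×2727 + (z_c − 1.71 − 0 − x)×3203
The z_c×3203 term appears on both sides and cancels. Collect the known terms of each column as K = Σ(ρt)_known − 3203 × (depth of known layers): K_A = 77448.4336 − 3203×28.748 = −14631.4104; K_B = 0 − 3203×(1.71 + 0) = −5477.13.
Balance: K_A = K_B − x×(3203 − 2727), so x = (K_B − K_A)/(3203 − 2727) = 9154.28/476 = 19.2 km.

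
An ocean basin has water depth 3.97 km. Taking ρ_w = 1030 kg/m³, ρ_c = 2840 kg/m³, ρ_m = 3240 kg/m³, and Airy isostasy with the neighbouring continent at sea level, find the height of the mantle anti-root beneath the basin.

18 km

In Airy isostatic equilibrium: replacing crust with seawater at the top is compensated by replacing crust with mantle at the base: d (ρ_c − ρ_w) = a (ρ_m − ρ_c).
a = d (ρ_c − ρ_w)/(ρ_m − ρ_c) = 3.97 km × 1810/400 = 18 km.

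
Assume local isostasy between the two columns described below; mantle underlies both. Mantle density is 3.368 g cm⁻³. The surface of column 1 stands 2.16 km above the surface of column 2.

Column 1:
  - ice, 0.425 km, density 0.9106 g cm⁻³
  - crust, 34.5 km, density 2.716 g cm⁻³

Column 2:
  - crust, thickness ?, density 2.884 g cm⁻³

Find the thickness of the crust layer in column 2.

33.6 km

Take the compensation level at the base of the deeper column (depth z_c below the surface of column 1) and equate Σ ρ_i t_i down to z_c; mantle fills any gap and the z_c terms cancel.
Column 1: 0.425×0.9106 + 34.5×2.716 + (z_c − 34.925)×3.368
Column 2: 2.16×0 + x×2.884 + (z_c − 2.16 − 0 − x)×3.368
The z_c×3.368 term appears on both sides and cancels. Collect the known terms of each column as K = Σ(ρt)_known − 3.368 × (depth of known layers): K_1 = 94.089005 − 3.368×34.925 = −23.538395; K_2 = 0 − 3.368×(2.16 + 0) = −7.27488.
Balance: K_1 = K_2 − x×(3.368 − 2.884), so x = (K_2 − K_1)/(3.368 − 2.884) = 16.2635/0.484 = 33.6 km.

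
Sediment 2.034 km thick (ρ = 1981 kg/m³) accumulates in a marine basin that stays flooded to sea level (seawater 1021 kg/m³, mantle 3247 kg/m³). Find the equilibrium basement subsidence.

Submarine loading: the sediment displaces seawater, and the subsidence is in turn flooded, so s (ρ_m − ρ_w) = t (ρ_sed − ρ_w).
s = 2.034 km × (1981 − 1021) / (3247 − 1021) = 0.877 km.

0.877 km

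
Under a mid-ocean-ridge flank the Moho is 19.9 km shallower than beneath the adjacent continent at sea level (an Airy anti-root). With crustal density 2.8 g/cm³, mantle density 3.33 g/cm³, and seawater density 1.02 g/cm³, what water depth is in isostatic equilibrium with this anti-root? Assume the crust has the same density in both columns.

Replacing a thickness d of crust by seawater at the top must be balanced by replacing crust with mantle at the base: d (ρ_c − ρ_w) = a (ρ_m − ρ_c).
d = a (ρ_m − ρ_c)/(ρ_c − ρ_w) = 19.9 km × 0.53/1.78 = 5.93 km.

5.93 km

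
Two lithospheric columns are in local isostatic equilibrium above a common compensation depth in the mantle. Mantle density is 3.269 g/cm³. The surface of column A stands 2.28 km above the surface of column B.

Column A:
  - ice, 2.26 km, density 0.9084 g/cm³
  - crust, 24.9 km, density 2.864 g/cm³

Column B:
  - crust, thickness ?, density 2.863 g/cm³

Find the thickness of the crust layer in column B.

Take the compensation level at the base of the deeper column (depth z_c below the surface of column A) and equate Σ ρ_i t_i down to z_c; mantle fills any gap and the z_c terms cancel.
Column A: 2.26×0.9084 + 24.9×2.864 + (z_c − 27.16)×3.269
Column B: 2.28×0 + x×2.863 + (z_c − 2.28 − 0 − x)×3.269
The z_c×3.269 term appears on both sides and cancels. Collect the known terms of each column as K = Σ(ρt)_known − 3.269 × (depth of known layers): K_A = 73.366584 − 3.269×27.16 = −15.419456; K_B = 0 − 3.269×(2.28 + 0) = −7.45332.
Balance: K_A = K_B − x×(3.269 − 2.863), so x = (K_B − K_A)/(3.269 − 2.863) = 7.96614/0.406 = 19.6 km.

19.6 km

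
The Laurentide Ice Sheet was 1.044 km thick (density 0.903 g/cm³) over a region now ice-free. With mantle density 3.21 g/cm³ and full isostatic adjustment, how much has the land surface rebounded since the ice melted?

Removing the load lets mantle flow back in; uplift u satisfies ρ_ice t = ρ_m u.
u = t ρ_ice/ρ_m = 1.044 km × 0.903/3.21 = 0.294 km.

0.294 km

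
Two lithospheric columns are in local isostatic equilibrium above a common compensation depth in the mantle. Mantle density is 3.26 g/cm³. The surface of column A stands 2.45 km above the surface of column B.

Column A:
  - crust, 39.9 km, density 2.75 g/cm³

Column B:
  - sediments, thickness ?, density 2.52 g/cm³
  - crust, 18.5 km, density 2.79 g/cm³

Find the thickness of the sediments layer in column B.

4.96 km

Take the compensation level at the base of the deeper column (depth z_c below the surface of column A) and equate Σ ρ_i t_i down to z_c; mantle fills any gap and the z_c terms cancel.
Column A: 39.9×2.75 + (z_c − 39.9)×3.26
Column B: 2.45×0 + x×2.52 + 18.5×2.79 + (z_c − 2.45 − 18.5 − x)×3.26
The z_c×3.26 term appears on both sides and cancels. Collect the known terms of each column as K = Σ(ρt)_known − 3.26 × (depth of known layers): K_A = 109.725 − 3.26×39.9 = −20.349; K_B = 51.615 − 3.26×(2.45 + 18.5) = −16.682.
Balance: K_A = K_B − x×(3.26 − 2.52), so x = (K_B − K_A)/(3.26 − 2.52) = 3.667/0.74 = 4.96 km.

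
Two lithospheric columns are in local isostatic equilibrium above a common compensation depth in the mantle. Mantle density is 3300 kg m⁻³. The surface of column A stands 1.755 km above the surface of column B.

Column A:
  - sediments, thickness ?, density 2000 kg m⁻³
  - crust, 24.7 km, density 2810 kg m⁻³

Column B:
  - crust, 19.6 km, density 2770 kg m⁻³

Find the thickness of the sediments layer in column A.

Take the compensation level at the base of the deeper column (depth z_c below the surface of column A) and equate Σ ρ_i t_i down to z_c; mantle fills any gap and the z_c terms cancel.
Column A: x×2000 + 24.7×2810 + (z_c − 24.7 − x)×3300
Column B: 1.755×0 + 19.6×2770 + (z_c − 1.755 − 19.6)×3300
The z_c×3300 term appears on both sides and cancels. Collect the known terms of each column as K = Σ(ρt)_known − 3300 × (depth of known layers): K_A = 69407 − 3300×24.7 = −12103; K_B = 54292 − 3300×(1.755 + 19.6) = −16179.5.
Balance: K_A − x×(3300 − 2000) = K_B, so x = (K_A − K_B)/(3300 − 2000) = 4076.5/1300 = 3.14 km.

3.14 km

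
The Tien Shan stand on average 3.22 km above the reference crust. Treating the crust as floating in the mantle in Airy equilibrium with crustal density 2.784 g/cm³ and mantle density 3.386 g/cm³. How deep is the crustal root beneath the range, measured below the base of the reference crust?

14.9 km

For local isostatic compensation: the weight of the topography is balanced by the buoyancy of the root, ρ_c h = (ρ_m − ρ_c) r.
r = h · ρ_c / (ρ_m − ρ_c) = 3.22 km × 2.784 / (3.386 − 2.784) = 14.9 km.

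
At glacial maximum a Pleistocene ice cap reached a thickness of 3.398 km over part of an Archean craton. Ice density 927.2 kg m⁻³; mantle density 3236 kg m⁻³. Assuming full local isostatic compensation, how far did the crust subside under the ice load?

For local isostatic compensation: the ice load ρ_ice t is balanced by mantle displaced below, ρ_m s.
s = t ρ_ice / ρ_m = 3.398 km × 927.2/3236 = 0.974 km.

0.974 km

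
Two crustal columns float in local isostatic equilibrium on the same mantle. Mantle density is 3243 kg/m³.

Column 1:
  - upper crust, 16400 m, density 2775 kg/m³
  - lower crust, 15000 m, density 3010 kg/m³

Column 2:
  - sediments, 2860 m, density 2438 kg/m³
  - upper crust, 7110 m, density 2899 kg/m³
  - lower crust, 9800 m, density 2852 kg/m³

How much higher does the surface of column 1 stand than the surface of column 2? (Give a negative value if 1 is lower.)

799 m

For any compensation level in the mantle, the mantle terms cancel and isostasy reduces to e = (Σt_1 − Σt_2) − (Σ(ρt)_1 − Σ(ρt)_2) / ρ_m.
Σt_1 = 31400 m; Σt_2 = 19770 m; Σ(ρt)_1 = 90660000; Σ(ρt)_2 = 55534170 (in m·kg/m³).
e = (31400 − 19770) − (90660000 − 55534170) / 3243 = 799 m.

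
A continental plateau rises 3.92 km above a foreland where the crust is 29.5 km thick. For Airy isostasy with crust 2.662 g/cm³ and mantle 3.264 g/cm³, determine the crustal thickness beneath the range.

Root depth r = h ρ_c / (ρ_m − ρ_c) = 3.92 km × 2.662 / 0.602 = 17.33 km.
Total thickness = T + h + r = 29.5 km + 3.92 km + 17.33 km = 50.8 km.

50.8 km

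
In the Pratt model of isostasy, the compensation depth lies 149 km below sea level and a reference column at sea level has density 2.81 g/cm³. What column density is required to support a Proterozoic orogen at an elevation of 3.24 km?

Pratt balance: ρ_ref D = ρ (D + h).
ρ = ρ_ref D/(D + h) = 2.81 × 149 km/(149 km + 3.24 km) = 2.75 g/cm³.

2.75 g/cm³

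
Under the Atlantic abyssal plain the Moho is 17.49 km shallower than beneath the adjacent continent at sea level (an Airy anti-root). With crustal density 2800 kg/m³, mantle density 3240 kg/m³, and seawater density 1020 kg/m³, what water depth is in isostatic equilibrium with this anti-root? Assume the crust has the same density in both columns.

Replacing a thickness d of crust by seawater at the top must be balanced by replacing crust with mantle at the base: d (ρ_c − ρ_w) = a (ρ_m − ρ_c).
d = a (ρ_m − ρ_c)/(ρ_c − ρ_w) = 17.49 km × 440/1780 = 4.32 km.

4.32 km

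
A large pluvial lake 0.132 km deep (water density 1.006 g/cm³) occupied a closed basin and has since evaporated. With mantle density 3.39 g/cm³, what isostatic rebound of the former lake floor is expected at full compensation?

u = d ρ_w/ρ_m = 0.132 km × 1.006/3.39 = 0.0392 km.

0.0392 km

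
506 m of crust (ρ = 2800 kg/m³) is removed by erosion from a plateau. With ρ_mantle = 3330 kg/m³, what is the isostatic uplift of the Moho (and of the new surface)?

Unloading: uplift u = e ρ_c/ρ_m = 506 m × 2800/3330 = 425 m.

425 m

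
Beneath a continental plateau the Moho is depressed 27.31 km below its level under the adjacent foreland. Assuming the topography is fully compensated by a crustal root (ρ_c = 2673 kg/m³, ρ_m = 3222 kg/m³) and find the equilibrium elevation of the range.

By Archimedes' principle applied to the lithosphere: ρ_c h = (ρ_m − ρ_c) r.
h = r (ρ_m − ρ_c) / ρ_c = 27.31 km × (3222 − 2673) / 2673 = 5.61 km.

5.61 km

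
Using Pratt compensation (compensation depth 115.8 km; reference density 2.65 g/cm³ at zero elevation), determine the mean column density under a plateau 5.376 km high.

Pratt balance: ρ_ref D = ρ (D + h).
ρ = ρ_ref D/(D + h) = 2.65 × 115.8 km/(115.8 km + 5.376 km) = 2.53 g/cm³.

2.53 g/cm³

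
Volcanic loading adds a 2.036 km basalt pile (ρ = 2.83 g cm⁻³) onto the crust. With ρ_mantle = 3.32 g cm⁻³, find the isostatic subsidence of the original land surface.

1.74 km

Subaerial loading: s = t ρ_load / ρ_m.
s = 2.036 km × 2.83/3.32 = 1.74 km.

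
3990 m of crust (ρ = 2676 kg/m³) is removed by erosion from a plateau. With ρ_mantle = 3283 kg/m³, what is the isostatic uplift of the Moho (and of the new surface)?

3250 m

Unloading: uplift u = e ρ_c/ρ_m = 3990 m × 2676/3283 = 3250 m.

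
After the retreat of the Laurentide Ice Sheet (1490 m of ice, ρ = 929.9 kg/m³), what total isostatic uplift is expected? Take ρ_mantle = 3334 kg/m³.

416 m

Removing the load lets mantle flow back in; uplift u satisfies ρ_ice t = ρ_m u.
u = t ρ_ice/ρ_m = 1490 m × 929.9/3334 = 416 m.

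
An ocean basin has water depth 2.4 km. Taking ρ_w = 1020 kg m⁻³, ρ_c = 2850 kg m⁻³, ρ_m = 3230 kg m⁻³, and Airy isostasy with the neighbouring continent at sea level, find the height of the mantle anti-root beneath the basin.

11.6 km

By Archimedes' principle applied to the lithosphere: replacing crust with seawater at the top is compensated by replacing crust with mantle at the base: d (ρ_c − ρ_w) = a (ρ_m − ρ_c).
a = d (ρ_c − ρ_w)/(ρ_m − ρ_c) = 2.4 km × 1830/380 = 11.6 km.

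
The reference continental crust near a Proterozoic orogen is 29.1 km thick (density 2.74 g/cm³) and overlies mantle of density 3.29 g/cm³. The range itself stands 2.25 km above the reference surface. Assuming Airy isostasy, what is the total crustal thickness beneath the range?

42.6 km

Root depth r = h ρ_c / (ρ_m − ρ_c) = 2.25 km × 2.74 / 0.55 = 11.21 km.
Total thickness = T + h + r = 29.1 km + 2.25 km + 11.21 km = 42.6 km.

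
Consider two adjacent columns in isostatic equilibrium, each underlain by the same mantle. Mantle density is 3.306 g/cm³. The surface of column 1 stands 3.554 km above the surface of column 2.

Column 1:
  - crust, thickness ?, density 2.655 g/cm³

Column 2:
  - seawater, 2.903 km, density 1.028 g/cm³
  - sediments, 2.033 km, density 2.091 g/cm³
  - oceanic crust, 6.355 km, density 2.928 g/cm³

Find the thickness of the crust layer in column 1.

35.7 km

Take the compensation level at the base of the deeper column (depth z_c below the surface of column 1) and equate Σ ρ_i t_i down to z_c; mantle fills any gap and the z_c terms cancel.
Column 1: x×2.655 + (z_c − 0 − x)×3.306
Column 2: 3.554×0 + 2.903×1.028 + 2.033×2.091 + 6.355×2.928 + (z_c − 3.554 − 11.291)×3.306
The z_c×3.306 term appears on both sides and cancels. Collect the known terms of each column as K = Σ(ρt)_known − 3.306 × (depth of known layers): K_1 = 0 − 3.306×0 = 0; K_2 = 25.842727 − 3.306×(3.554 + 11.291) = −23.234843.
Balance: K_1 − x×(3.306 − 2.655) = K_2, so x = (K_1 − K_2)/(3.306 − 2.655) = 23.2348/0.651 = 35.7 km.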